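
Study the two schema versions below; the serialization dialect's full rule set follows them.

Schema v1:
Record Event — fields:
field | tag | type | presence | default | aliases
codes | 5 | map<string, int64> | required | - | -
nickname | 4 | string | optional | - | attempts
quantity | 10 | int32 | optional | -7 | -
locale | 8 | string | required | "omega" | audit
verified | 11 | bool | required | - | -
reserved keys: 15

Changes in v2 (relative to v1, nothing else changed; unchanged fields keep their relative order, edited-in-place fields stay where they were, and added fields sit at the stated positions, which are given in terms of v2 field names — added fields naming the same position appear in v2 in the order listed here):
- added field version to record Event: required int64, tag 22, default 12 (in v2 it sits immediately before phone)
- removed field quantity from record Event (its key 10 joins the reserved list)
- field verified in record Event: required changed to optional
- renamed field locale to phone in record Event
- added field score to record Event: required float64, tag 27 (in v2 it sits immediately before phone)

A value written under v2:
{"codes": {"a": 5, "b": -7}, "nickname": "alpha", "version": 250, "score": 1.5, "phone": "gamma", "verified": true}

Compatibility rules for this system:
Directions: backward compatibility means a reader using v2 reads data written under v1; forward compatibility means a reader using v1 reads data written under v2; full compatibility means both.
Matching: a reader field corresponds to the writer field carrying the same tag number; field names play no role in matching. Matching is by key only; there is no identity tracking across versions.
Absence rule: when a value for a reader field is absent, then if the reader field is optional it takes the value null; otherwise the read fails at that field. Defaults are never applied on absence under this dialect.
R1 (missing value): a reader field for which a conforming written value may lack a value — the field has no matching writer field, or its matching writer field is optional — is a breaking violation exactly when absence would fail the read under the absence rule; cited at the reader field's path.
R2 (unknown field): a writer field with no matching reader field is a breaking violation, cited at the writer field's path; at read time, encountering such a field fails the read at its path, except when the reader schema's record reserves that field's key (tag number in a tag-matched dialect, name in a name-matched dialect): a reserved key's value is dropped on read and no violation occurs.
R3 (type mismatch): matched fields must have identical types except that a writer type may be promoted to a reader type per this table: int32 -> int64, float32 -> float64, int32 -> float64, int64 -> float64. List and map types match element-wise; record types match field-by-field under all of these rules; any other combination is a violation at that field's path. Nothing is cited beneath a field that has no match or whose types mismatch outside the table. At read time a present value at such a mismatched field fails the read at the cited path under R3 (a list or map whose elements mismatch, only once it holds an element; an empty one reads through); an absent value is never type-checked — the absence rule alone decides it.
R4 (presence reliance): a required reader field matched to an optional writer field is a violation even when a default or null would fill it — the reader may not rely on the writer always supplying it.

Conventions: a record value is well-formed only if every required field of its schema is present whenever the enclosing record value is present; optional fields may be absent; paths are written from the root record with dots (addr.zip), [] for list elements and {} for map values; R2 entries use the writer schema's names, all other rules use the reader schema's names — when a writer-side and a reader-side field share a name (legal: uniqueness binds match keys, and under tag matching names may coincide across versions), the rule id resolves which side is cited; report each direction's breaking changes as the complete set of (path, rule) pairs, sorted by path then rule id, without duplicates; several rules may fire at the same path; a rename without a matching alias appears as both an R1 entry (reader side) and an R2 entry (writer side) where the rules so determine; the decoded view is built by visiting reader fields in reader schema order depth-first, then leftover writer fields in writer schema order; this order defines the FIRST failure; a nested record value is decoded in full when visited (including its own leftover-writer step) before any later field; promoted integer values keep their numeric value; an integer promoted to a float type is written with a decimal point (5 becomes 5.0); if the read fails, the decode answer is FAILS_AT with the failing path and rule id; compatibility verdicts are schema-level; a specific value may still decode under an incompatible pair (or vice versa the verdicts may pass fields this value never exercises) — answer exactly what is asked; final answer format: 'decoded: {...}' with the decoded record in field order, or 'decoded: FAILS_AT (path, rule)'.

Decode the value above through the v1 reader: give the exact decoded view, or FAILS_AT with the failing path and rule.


decoded: FAILS_AT (version, R2)

each type pair in Event: writer, then reader
decode walk for Event under reader schema v1:
  codes := {"a": 5, "b": -7}
  nickname := "alpha"
  quantity := null (absent, optional -> null)
  locale := "gamma" (from writer phone)
  verified := true
  read fails at version under R2 (unknown field)
  => FAILS_AT (version, R2)
diffs on Event not affecting the asked answer:
  added field score to record Event: required float64, tag 27 (in v2 it sits immediately before phone) -> shifts the Event verdicts, not this decode
  removed field quantity from record Event (its key 10 joins the reserved list) -> fires no rule on Event under this dialect and leaves the result unchanged
  field verified in record Event: required changed to optional -> shifts the Event verdicts, not this decode
  renamed field locale to phone in record Event -> fires no rule on Event under this dialect and leaves the result unchanged


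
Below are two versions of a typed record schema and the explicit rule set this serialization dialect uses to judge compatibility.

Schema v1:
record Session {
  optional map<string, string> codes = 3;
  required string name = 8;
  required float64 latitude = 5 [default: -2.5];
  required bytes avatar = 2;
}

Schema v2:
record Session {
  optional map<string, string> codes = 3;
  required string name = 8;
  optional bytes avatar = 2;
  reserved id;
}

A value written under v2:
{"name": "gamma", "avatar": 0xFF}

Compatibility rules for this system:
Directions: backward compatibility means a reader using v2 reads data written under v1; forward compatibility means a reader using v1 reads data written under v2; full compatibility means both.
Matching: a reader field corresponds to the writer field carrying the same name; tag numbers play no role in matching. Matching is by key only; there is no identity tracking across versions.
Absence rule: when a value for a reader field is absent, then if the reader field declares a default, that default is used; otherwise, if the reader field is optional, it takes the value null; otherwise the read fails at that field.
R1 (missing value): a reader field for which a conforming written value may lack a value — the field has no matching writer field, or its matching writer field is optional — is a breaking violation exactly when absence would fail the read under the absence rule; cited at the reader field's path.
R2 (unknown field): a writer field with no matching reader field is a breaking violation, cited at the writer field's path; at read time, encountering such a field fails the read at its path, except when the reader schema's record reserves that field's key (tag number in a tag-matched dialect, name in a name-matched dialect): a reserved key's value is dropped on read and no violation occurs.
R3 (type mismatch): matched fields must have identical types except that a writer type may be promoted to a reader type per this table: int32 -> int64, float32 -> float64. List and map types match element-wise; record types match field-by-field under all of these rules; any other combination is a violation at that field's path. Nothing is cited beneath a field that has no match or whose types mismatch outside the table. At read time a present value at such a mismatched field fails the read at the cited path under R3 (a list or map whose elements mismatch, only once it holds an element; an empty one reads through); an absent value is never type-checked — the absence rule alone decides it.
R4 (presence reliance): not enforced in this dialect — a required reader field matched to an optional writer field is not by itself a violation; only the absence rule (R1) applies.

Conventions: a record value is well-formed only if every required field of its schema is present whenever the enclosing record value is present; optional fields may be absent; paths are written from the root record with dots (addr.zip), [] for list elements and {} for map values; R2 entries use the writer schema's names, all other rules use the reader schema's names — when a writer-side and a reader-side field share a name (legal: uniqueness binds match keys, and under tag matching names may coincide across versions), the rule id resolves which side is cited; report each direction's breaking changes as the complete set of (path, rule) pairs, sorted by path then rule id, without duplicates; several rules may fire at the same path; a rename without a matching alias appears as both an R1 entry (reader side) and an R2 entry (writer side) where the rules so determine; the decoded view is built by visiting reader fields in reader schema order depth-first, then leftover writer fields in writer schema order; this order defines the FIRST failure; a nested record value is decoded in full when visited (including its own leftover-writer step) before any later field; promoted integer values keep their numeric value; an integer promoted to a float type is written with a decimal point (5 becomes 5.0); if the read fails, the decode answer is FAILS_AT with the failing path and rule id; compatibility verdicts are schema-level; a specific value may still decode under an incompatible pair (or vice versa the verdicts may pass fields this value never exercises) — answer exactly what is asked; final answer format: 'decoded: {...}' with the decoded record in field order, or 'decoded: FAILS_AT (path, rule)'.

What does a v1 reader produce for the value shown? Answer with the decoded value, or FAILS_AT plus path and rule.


decoded: {"codes": null, "name": "gamma", "latitude": -2.5, "avatar": 0xFF}

arrows below run writer -> reader for Session
migrating the Session value to v1:
  codes := null (missing; optional => null)
  name := "gamma"
  latitude := -2.5 (missing; default applied)
  avatar := 0xFF
  => decoded: {"codes": null, "name": "gamma", "latitude": -2.5, "avatar": 0xFF}
ruling out the remaining Session differences:
  field avatar in record Session: required changed to optional -> matters for Session compatibility verdicts, not for this value's decode
  removed field latitude from record Session -> matters for Session compatibility verdicts, not for this value's decode


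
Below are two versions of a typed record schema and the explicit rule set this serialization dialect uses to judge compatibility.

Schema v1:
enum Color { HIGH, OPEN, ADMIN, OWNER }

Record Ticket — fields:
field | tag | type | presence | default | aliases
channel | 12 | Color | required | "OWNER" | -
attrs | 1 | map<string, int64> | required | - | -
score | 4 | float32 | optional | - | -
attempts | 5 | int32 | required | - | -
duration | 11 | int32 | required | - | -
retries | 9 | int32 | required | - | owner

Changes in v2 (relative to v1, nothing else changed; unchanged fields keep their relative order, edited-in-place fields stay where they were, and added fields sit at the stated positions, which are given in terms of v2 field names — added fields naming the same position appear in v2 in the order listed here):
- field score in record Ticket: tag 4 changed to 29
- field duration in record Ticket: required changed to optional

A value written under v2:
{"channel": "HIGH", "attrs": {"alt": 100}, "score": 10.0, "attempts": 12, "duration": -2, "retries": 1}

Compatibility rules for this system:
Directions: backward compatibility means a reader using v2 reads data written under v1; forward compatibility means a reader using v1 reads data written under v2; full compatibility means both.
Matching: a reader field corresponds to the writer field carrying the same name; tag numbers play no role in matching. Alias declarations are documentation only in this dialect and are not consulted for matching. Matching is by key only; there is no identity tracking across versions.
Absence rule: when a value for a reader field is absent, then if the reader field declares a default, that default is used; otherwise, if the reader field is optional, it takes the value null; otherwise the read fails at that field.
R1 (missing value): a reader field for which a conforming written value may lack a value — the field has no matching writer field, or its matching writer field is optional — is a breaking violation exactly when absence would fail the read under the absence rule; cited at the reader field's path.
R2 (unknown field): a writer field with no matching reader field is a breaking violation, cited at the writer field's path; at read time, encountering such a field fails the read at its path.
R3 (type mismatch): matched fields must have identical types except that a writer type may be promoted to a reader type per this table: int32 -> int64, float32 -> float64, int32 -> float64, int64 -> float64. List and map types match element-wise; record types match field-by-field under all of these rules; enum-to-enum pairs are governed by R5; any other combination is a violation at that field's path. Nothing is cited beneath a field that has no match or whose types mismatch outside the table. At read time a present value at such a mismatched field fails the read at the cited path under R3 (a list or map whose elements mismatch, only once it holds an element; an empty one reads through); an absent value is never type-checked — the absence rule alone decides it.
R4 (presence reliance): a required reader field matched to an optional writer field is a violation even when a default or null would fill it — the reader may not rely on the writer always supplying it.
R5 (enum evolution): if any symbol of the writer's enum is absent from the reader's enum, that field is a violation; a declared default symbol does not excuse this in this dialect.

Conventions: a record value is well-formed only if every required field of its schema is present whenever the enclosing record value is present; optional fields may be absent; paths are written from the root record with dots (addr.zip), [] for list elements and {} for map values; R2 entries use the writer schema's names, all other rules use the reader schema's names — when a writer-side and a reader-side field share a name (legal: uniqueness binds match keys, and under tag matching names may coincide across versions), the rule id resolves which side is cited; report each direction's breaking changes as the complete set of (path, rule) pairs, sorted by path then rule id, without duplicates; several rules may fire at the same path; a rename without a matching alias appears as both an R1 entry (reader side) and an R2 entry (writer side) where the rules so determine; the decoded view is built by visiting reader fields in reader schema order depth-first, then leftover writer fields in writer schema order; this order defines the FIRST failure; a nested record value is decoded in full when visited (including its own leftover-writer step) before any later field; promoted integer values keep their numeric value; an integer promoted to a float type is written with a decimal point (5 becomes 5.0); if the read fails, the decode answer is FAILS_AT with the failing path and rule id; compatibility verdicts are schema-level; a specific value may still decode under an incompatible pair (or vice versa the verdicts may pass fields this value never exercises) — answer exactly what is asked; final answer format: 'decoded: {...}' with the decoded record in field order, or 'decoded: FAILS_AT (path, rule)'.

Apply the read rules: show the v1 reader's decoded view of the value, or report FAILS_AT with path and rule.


the writer's type comes first in each Ticket pair
migrating the Ticket value to v1:
  channel := "HIGH"
  attrs := {"alt": 100}
  score := 10.0
  attempts := 12
  duration := -2
  retries := 1
  => decoded: {"channel": "HIGH", "attrs": {"alt": 100}, "score": 10.0, "attempts": 12, "duration": -2, "retries": 1}
remaining Ticket differences; none change what is asked:
  field score in record Ticket: tag 4 changed to 29 -> triggers nothing under the printed rules; the Ticket answer is the same either way
  field duration in record Ticket: required changed to optional -> matters for Ticket compatibility verdicts, not for this value's decode

decoded: {"channel": "HIGH", "attrs": {"alt": 100}, "score": 10.0, "attempts": 12, "duration": -2, "retries": 1}


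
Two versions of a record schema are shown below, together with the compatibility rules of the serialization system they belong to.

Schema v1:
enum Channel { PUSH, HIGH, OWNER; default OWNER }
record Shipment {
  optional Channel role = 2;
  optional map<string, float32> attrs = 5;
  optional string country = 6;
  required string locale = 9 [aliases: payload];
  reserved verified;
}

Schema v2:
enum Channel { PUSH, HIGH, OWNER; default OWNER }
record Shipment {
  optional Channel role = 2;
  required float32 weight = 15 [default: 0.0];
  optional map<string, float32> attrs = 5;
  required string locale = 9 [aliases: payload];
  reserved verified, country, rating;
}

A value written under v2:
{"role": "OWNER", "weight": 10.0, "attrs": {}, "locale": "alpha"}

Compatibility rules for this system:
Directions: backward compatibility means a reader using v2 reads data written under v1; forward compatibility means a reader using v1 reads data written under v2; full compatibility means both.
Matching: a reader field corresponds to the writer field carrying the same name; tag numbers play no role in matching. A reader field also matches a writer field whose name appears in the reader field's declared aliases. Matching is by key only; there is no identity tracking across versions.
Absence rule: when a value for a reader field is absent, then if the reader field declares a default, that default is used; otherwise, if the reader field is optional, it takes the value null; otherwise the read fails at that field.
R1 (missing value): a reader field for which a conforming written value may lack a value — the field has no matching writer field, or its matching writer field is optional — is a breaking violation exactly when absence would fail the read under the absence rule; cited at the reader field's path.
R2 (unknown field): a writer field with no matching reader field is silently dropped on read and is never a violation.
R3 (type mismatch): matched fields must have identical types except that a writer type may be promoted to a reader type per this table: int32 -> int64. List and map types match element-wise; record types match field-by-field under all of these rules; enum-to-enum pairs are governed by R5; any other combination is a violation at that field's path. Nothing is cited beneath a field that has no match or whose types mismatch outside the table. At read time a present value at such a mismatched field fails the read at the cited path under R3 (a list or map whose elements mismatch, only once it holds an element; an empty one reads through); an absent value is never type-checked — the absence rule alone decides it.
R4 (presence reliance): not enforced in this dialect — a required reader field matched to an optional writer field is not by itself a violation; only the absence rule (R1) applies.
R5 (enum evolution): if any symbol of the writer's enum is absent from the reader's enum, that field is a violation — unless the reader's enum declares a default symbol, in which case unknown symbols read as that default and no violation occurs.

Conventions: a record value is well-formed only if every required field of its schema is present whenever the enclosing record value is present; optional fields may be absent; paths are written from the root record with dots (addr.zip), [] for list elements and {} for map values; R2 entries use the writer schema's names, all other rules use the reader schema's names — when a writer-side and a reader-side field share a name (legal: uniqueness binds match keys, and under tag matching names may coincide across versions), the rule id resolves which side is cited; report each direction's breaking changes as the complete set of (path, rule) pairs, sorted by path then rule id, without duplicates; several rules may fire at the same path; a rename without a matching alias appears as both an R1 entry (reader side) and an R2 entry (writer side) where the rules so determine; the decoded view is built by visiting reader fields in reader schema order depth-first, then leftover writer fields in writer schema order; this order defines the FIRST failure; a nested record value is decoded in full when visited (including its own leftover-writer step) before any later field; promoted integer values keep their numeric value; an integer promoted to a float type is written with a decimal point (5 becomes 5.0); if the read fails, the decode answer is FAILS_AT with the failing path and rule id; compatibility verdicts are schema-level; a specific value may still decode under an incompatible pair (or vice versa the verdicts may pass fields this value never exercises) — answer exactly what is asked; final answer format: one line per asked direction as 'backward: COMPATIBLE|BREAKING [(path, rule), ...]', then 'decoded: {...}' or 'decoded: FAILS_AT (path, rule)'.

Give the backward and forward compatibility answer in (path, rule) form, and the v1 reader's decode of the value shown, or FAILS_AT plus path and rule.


each type pair in Shipment: writer, then reader
backward analysis of Shipment with v2 as reader and v1 as writer:
  role: Channel -> Channel, writer optional; from role
  weight: no writer match
  attrs: map<string, float32> -> map<string, float32>, writer optional; from attrs
  locale: string -> string, writer required; from locale
  writer country: unknown to reader
  nothing fires on Shipment: backward is COMPATIBLE
forward analysis of Shipment with v1 as reader and v2 as writer:
  role: Channel -> Channel, writer optional; from role
  attrs: map<string, float32> -> map<string, float32>, writer optional; from attrs
  country: no writer match
  locale: string -> string, writer required; from locale
  writer weight: unknown to reader
  nothing fires on Shipment: forward is COMPATIBLE
decode walk for Shipment under reader schema v1:
  role := "OWNER"
  attrs := {}
  country := null (not supplied -> null)
  locale := "alpha"
  writer weight: unmatched, discarded
  => decoded: {"role": "OWNER", "attrs": {}, "country": null, "locale": "alpha"}

backward: COMPATIBLE []; forward: COMPATIBLE []; decoded: {"role": "OWNER", "attrs": {}, "country": null, "locale": "alpha"}


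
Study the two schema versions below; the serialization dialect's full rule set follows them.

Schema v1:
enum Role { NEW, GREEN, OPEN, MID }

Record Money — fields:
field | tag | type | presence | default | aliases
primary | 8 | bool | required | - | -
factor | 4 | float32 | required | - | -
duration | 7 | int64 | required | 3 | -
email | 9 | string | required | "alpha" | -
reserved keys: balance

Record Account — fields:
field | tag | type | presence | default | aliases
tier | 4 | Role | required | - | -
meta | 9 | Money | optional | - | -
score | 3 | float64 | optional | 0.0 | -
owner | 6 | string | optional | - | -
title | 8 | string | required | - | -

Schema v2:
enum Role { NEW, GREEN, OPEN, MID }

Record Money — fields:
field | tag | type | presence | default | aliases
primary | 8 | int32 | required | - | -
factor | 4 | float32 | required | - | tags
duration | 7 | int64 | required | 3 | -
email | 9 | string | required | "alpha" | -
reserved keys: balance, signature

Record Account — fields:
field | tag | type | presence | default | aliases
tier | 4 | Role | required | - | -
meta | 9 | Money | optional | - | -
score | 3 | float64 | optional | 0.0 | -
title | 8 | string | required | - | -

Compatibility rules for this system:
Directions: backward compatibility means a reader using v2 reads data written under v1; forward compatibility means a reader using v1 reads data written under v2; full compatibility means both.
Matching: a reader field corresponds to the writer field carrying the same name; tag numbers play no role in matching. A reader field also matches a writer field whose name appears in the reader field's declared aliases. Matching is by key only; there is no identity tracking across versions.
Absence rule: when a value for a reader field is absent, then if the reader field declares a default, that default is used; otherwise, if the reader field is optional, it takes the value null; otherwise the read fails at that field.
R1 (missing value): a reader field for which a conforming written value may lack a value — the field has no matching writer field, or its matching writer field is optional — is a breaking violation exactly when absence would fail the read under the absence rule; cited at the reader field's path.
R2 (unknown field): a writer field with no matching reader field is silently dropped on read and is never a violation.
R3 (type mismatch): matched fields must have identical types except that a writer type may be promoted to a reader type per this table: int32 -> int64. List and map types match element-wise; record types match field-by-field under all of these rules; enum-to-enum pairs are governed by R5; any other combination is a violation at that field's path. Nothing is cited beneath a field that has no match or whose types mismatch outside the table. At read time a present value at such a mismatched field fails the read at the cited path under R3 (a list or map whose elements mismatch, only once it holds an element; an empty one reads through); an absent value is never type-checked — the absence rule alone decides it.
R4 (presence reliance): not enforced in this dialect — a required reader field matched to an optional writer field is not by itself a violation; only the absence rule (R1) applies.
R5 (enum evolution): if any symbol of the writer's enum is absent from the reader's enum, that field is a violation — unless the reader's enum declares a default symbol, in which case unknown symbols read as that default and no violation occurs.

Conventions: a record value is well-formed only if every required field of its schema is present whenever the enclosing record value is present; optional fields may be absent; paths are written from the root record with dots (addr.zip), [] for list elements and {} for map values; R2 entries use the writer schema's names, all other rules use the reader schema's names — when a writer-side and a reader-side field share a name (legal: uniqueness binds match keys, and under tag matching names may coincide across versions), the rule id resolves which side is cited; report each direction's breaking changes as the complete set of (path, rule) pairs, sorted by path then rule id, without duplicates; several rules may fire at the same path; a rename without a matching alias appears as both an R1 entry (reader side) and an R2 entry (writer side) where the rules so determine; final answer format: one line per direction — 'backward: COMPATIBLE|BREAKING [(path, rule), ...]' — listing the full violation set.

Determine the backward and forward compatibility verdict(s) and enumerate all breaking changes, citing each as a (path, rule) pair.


backward: BREAKING [(meta.primary, R3)]; forward: BREAKING [(meta.primary, R3)]

in Account below, arrows point writer -> reader
backward for Account (reader v2, writer v1):
  writer required, Role -> Role: reader tier maps from writer tier
  writer optional, Money -> Money: reader meta maps from writer meta
  writer optional, float64 -> float64: reader score maps from writer score
  writer required, string -> string: reader title maps from writer title
  owner (writer side), unknown to reader
  writer required, bool -> int32: reader meta.primary maps from writer meta.primary
  writer required, float32 -> float32: reader meta.factor maps from writer meta.factor
  writer required, int64 -> int64: reader meta.duration maps from writer meta.duration
  writer required, string -> string: reader meta.email maps from writer meta.email
  rule R3 violated at meta.primary
  => backward verdict for Account: BREAKING, 1 violation(s)
forward for Account (reader v1, writer v2):
  writer required, Role -> Role: reader tier maps from writer tier
  writer optional, Money -> Money: reader meta maps from writer meta
  writer optional, float64 -> float64: reader score maps from writer score
  no writer field matches reader owner
  writer required, string -> string: reader title maps from writer title
  writer required, int32 -> bool: reader meta.primary maps from writer meta.primary
  writer required, float32 -> float32: reader meta.factor maps from writer meta.factor
  writer required, int64 -> int64: reader meta.duration maps from writer meta.duration
  writer required, string -> string: reader meta.email maps from writer meta.email
  rule R3 violated at meta.primary
  => forward verdict for Account: BREAKING, 1 violation(s)


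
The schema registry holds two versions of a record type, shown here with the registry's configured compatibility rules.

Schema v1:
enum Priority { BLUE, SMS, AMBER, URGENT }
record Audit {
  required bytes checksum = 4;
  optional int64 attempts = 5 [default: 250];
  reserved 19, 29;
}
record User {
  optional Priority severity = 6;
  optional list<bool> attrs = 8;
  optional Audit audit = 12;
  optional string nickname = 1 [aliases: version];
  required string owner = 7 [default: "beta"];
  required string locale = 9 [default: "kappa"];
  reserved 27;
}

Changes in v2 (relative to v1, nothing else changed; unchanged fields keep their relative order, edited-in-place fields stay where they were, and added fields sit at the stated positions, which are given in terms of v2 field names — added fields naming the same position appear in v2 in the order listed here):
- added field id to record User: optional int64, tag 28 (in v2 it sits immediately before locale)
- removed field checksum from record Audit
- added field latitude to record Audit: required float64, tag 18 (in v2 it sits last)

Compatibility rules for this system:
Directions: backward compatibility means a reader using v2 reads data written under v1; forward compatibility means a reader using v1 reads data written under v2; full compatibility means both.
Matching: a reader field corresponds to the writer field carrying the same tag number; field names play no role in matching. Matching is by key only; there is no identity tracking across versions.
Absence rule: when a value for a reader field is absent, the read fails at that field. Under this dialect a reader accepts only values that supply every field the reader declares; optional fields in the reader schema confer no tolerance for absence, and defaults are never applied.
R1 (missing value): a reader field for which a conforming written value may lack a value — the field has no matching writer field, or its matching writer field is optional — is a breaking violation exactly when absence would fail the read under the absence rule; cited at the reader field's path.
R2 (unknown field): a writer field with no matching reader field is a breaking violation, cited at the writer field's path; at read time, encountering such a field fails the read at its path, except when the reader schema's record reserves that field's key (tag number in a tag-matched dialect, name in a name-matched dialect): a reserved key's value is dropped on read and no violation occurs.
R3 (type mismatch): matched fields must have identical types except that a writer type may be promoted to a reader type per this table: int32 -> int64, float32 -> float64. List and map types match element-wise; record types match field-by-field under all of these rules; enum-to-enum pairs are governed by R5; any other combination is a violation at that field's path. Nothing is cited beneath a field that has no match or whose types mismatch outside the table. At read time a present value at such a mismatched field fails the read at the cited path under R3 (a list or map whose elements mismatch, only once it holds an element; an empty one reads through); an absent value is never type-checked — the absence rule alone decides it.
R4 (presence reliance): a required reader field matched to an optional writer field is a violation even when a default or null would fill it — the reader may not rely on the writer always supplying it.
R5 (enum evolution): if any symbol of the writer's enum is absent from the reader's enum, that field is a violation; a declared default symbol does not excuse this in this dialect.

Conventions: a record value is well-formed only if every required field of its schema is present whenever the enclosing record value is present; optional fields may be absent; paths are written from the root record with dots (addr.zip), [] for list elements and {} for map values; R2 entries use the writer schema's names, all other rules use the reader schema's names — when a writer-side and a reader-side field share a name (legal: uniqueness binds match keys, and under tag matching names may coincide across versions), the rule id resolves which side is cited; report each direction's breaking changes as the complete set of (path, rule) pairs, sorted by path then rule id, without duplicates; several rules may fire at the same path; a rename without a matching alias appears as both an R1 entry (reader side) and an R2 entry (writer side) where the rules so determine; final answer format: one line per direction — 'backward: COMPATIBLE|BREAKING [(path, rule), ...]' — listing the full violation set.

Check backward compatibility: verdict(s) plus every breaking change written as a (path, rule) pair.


backward: BREAKING [(attrs, R1), (audit, R1), (audit.attempts, R1), (audit.checksum, R2), (audit.latitude, R1), (id, R1), (nickname, R1), (severity, R1)]

the writer's type comes first in each User pair
checking backward for User: reader v2 against writer v1:
  severity: Priority -> Priority, writer optional; from severity
  attrs: list<bool> -> list<bool>, writer optional; from attrs
  audit: Audit -> Audit, writer optional; from audit
  nickname: string -> string, writer optional; from nickname
  owner: string -> string, writer required; from owner
  id: no writer-side match
  locale: string -> string, writer required; from locale
  audit.attempts: int64 -> int64, writer optional; from audit.attempts
  audit.latitude: no writer-side match
  writer audit.checksum: unknown to reader
  rule R1 violated at attrs
  rule R1 violated at audit
  rule R1 violated at audit.attempts
  rule R2 violated at audit.checksum
  rule R1 violated at audit.latitude
  rule R1 violated at id
  rule R1 violated at nickname
  rule R1 violated at severity
  => backward: BREAKING (8)


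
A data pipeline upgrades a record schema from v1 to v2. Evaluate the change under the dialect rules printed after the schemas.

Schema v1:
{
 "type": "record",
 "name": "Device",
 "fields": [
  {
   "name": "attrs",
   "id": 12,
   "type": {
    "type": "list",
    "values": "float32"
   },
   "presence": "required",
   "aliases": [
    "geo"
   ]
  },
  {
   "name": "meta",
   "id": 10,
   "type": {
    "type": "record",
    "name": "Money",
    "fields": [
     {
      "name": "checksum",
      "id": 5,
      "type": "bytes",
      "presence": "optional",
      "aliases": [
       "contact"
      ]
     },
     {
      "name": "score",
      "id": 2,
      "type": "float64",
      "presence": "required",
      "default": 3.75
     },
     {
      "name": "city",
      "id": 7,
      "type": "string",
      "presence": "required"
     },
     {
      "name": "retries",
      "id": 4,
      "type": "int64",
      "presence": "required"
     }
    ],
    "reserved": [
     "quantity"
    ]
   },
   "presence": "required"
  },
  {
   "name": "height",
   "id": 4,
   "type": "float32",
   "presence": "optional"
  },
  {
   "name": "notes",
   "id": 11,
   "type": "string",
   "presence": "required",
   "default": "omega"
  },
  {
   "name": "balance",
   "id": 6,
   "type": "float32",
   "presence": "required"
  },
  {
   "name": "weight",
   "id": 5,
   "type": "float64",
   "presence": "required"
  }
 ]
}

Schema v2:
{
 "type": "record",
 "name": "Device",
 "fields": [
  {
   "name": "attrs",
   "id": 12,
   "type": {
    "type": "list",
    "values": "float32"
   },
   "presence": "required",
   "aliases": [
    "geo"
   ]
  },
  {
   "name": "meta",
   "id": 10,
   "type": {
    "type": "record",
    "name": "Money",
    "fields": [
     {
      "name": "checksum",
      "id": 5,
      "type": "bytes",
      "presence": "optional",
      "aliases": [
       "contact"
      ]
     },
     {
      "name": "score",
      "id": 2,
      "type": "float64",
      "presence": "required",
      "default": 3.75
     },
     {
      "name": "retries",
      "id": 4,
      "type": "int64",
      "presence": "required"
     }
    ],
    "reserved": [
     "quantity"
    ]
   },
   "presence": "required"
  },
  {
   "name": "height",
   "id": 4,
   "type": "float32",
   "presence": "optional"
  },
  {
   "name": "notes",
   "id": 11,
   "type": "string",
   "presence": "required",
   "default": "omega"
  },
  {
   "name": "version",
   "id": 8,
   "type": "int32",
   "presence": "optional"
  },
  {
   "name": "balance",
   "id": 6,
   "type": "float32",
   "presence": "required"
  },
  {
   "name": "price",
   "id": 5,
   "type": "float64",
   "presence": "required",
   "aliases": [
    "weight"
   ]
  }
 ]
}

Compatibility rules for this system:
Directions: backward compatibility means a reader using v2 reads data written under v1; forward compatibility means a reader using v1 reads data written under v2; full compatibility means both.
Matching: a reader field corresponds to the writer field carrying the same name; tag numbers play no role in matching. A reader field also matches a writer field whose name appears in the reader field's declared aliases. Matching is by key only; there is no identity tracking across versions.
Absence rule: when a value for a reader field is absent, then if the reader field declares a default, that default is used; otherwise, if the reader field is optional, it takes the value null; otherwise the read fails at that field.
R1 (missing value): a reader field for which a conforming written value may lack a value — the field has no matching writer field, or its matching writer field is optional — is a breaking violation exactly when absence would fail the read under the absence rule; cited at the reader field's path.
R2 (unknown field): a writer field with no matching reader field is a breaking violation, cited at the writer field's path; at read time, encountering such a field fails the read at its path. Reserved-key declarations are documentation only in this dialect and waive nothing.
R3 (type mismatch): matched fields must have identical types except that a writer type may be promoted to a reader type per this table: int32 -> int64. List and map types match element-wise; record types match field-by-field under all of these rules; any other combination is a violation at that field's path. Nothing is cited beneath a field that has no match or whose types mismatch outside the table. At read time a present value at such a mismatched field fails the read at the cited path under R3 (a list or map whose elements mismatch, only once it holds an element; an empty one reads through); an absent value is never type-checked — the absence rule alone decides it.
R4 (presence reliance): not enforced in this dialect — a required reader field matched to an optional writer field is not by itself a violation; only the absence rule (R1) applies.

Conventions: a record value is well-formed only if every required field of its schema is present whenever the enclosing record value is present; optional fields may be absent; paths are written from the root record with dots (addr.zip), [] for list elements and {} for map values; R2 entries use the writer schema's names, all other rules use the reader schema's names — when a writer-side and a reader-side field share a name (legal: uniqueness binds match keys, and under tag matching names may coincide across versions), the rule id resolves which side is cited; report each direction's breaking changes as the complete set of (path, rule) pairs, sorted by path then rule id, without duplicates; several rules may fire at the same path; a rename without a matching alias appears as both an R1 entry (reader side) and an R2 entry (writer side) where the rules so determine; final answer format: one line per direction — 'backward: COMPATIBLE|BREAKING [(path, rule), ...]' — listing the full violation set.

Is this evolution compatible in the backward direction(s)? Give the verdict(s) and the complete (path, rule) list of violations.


backward: BREAKING [(meta.city, R2)]

each type pair in Device: writer, then reader
backward pass over Device, reader schema v2, writer schema v1:
  writer required, list<float32> -> list<float32>: reader attrs maps from writer attrs
  writer required, Money -> Money: reader meta maps from writer meta
  writer optional, float32 -> float32: reader height maps from writer height
  writer required, string -> string: reader notes maps from writer notes
  version has no writer counterpart
  writer required, float32 -> float32: reader balance maps from writer balance
  writer required, float64 -> float64: reader price maps from writer weight
  writer optional, bytes -> bytes: reader meta.checksum maps from writer meta.checksum
  writer required, float64 -> float64: reader meta.score maps from writer meta.score
  writer required, int64 -> int64: reader meta.retries maps from writer meta.retries
  leftover writer field: meta.city
  breaking: (meta.city, R2)
  backward on Device therefore BREAKING (1)
the other Device changes do not affect what is asked:
  renamed field weight to price in record Device (alias weight declared on the renamed field) -> its effect on Device is confined to the forward direction, not asked
  added field version to record Device: optional int32, tag 8 (in v2 it sits immediately before balance) -> its effect on Device is confined to the forward direction, not asked
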